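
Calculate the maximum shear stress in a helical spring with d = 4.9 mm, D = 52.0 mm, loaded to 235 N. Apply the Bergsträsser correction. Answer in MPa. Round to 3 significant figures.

Spring index C = D/d = 52.0/4.9 = 10.6122
K_B = (4C+2)/(4C−3) = 44.449/39.449 = 1.1267
τ₀ = 8FD/(πd³) = 8·235·52.0/(π·4.9³) = 97760/369.61 = 264.5 MPa
τ_max = K·τ₀ = 1.1267 × 264.5 = 298.02 MPa

298 MPa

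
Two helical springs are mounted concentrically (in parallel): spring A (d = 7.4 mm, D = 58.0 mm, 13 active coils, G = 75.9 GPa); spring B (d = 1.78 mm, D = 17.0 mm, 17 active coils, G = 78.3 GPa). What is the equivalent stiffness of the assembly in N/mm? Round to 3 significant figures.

12.4 N/mm

k_A = Gd⁴/(8D³N_a) = (75.9×10³)(7.4⁴)/(8·58.0³·13) = 11.216 N/mm
k_B = Gd⁴/(8D³N_a) = (78.3×10³)(1.78⁴)/(8·17.0³·17) = 1.1764 N/mm
Parallel: k_eq = 11.216 + 1.1764 = 12.393 N/mm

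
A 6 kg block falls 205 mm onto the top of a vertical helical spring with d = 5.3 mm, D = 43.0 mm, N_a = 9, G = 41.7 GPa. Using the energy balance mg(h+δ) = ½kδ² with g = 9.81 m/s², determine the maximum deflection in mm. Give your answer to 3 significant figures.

75.8 mm

k = Gd⁴/(8D³N_a) = (41.7×10³)(5.3⁴)/(8·43.0³·9) = 5.7478 N/mm
W = mg = 6 × 9.81 = 58.86 N
½kδ² − Wδ − Wh = 0 → δ = (W + √(W² + 2kWh))/k
δ = (58.86 + √(3464.5 + 138709))/5.7478 = (58.86 + 377.06)/5.7478 = 75.841 mm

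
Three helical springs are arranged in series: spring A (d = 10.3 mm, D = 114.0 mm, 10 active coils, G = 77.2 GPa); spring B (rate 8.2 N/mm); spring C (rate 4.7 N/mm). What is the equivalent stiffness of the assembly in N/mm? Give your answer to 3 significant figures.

k_A = Gd⁴/(8D³N_a) = (77.2×10³)(10.3⁴)/(8·114.0³·10) = 7.331 N/mm
Series: 1/k_eq = 1/7.331 + 1/8.2 + 1/4.7 = 0.47112; k_eq = 2.1226 N/mm

2.12 N/mm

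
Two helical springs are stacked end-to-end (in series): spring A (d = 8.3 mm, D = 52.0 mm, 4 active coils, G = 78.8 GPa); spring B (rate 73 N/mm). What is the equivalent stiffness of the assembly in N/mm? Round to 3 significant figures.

k_A = Gd⁴/(8D³N_a) = (78.8×10³)(8.3⁴)/(8·52.0³·4) = 83.115 N/mm
Series: 1/k_eq = 1/83.115 + 1/73 = 0.02573; k_eq = 38.865 N/mm

38.9 N/mm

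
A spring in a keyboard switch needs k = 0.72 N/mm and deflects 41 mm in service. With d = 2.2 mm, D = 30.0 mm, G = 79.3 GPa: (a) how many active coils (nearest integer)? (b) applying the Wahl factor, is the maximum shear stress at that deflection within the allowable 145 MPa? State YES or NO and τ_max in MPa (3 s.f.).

N_a = Gd⁴/(8D³k) = (79.3×10³)(2.2⁴)/(8·30.0³·0.72) = 11.94 → N_a = 12
Actual rate k = Gd⁴/(8D³·12) = 0.71669 N/mm
Working load F = kδ = 0.71669·41 = 29.384 N
C = 30.0/2.2 = 13.6364; K_W = (4C−1)/(4C−4)+0.615/C = 1.1045
τ_max = K_W·8FD/(πd³) = 1.1045·210.82 = 232.84 MPa
τ_max > 145 MPa → exceeds allowable

(a) 12 coils; (b) NO, τ_max = 233 MPa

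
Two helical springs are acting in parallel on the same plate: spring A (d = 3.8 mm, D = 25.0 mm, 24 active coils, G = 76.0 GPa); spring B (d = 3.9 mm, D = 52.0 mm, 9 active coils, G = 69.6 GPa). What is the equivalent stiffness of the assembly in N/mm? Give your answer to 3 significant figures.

6.87 N/mm

k_A = Gd⁴/(8D³N_a) = (76.0×10³)(3.8⁴)/(8·25.0³·24) = 5.2823 N/mm
k_B = Gd⁴/(8D³N_a) = (69.6×10³)(3.9⁴)/(8·52.0³·9) = 1.5905 N/mm
Parallel: k_eq = 5.2823 + 1.5905 = 6.8728 N/mm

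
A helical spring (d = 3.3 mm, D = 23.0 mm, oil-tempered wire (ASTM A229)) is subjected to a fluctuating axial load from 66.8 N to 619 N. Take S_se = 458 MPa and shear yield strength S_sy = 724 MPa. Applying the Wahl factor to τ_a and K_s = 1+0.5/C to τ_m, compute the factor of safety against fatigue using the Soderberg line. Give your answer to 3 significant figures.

0.495

C = D/d = 23.0/3.3 = 6.9697; K_W = (4C−1)/(4C−4)+0.615/C = 1.2139; K_s = 1+0.5/C = 1.0717
F_a = (F_max−F_min)/2 = 276.1 N; F_m = (F_max+F_min)/2 = 342.9 N
τ_a = K_W·8F_aD/(πd³) = 1.2139 × 449.98 = 546.22 MPa
τ_m = K_s·8F_mD/(πd³) = 1.0717 × 558.85 = 598.94 MPa
Soderberg: 1/n_f = τ_a/S_se + τ_m/S_sy = 546.22/458 + 598.94/724 = 1.19262 + 0.82726 = 2.0199
n_f = 1/2.0199 = 0.4951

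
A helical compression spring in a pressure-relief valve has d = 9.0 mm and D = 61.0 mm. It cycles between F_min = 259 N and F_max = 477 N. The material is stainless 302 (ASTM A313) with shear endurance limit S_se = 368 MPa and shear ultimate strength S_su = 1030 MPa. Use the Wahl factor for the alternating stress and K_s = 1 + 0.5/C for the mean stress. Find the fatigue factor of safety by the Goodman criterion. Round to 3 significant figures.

C = D/d = 61.0/9.0 = 6.7778; K_W = (4C−1)/(4C−4)+0.615/C = 1.2205; K_s = 1+0.5/C = 1.0738
F_a = (F_max−F_min)/2 = 109 N; F_m = (F_max+F_min)/2 = 368 N
τ_a = K_W·8F_aD/(πd³) = 1.2205 × 23.226 = 28.348 MPa
τ_m = K_s·8F_mD/(πd³) = 1.0738 × 78.413 = 84.198 MPa
Goodman: 1/n_f = τ_a/S_se + τ_m/S_su = 28.348/368 + 84.198/1030 = 0.07703 + 0.08175 = 0.15878
n_f = 1/0.15878 = 6.298

6.30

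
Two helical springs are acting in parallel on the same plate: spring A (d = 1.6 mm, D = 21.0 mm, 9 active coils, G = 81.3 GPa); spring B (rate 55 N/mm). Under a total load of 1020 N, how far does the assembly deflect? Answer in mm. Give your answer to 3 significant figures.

18.3 mm

k_A = Gd⁴/(8D³N_a) = (81.3×10³)(1.6⁴)/(8·21.0³·9) = 0.79906 N/mm
Parallel: k_eq = 0.79906 + 55 = 55.799 N/mm
δ = F/k_eq = 1020/55.799 = 18.28 mm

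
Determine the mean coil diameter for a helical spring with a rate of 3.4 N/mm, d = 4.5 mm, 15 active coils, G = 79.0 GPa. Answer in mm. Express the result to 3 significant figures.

43.0 mm

D = (Gd⁴/(8N_a·k))^(1/3) = (79.0×10³·4.5⁴/(8·15·3.4))^(1/3)
  = (79399.4)^(1/3) = 42.9806 mm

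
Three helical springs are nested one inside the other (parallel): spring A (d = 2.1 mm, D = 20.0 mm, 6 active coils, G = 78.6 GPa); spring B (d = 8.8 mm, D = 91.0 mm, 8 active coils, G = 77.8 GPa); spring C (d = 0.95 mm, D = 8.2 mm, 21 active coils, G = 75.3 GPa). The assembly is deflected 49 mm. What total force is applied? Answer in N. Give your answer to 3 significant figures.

k_A = Gd⁴/(8D³N_a) = (78.6×10³)(2.1⁴)/(8·20.0³·6) = 3.9808 N/mm
k_B = Gd⁴/(8D³N_a) = (77.8×10³)(8.8⁴)/(8·91.0³·8) = 9.674 N/mm
k_C = Gd⁴/(8D³N_a) = (75.3×10³)(0.95⁴)/(8·8.2³·21) = 0.66212 N/mm
Parallel: k_eq = 3.9808 + 9.674 + 0.66212 = 14.317 N/mm
F = k_eq·δ = 14.317·49 = 701.53 N

702 N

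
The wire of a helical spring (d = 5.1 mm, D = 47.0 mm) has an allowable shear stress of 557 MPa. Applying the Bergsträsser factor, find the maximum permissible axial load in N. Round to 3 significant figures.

C = D/d = 47.0/5.1 = 9.2157
K_B = (4C+2)/(4C−3) = 38.863/33.863 = 1.1477
τ_max = K·8FD/(πd³) → F_max = τ_allow·πd³/(8DK)
F_max = 557·π·5.1³/(8·47.0·1.1477) = 2.3212e+05/431.52 = 537.92 N

538 N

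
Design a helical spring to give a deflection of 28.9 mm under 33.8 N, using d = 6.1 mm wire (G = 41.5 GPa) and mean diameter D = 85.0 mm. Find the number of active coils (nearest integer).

Required rate k = F/δ = 33.8/28.9 = 1.1696 N/mm
N_a = Gd⁴/(8D³k) = (41.5×10³ × 6.1⁴)/(8 × 85.0³ × 1.1696)
    = 5.74602e+07 / 5.746e+06 = 10 → 10 coils

10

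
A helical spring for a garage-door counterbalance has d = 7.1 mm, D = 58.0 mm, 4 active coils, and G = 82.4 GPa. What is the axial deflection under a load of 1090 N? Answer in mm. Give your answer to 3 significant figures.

k = Gd⁴/(8D³N_a) = (82.4×10³)(7.1⁴)/(8·58.0³·4) = 33.537 N/mm
δ = F/k = 1090 / 33.537 = 32.501 mm

32.5 mm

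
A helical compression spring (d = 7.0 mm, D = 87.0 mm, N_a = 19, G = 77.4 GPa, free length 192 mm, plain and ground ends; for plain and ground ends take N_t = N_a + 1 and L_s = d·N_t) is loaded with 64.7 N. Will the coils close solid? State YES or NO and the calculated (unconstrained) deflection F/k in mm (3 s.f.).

NO, δ = 34.8 mm

k = Gd⁴/(8D³N_a) = (77.4×10³)(7.0⁴)/(8·87.0³·19) = 1.8567 N/mm
N_t = 20; L_s = 7.0·20 = 140 mm; δ_solid = L₀ − L_s = 192 − 140 = 52 mm
δ = F/k = 64.7/1.8567 = 34.848 mm
δ < δ_solid → spring does not go solid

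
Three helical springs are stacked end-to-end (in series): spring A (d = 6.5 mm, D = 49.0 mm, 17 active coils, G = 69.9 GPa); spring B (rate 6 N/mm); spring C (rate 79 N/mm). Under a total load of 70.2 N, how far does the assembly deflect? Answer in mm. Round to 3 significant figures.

k_A = Gd⁴/(8D³N_a) = (69.9×10³)(6.5⁴)/(8·49.0³·17) = 7.7984 N/mm
Series: 1/k_eq = 1/7.7984 + 1/6 + 1/79 = 0.30756; k_eq = 3.2514 N/mm
δ = F/k_eq = 70.2/3.2514 = 21.59 mm

21.6 mm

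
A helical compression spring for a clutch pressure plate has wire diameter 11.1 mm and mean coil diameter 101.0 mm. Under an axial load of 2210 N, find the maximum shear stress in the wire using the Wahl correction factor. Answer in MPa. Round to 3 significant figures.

Spring index C = D/d = 101.0/11.1 = 9.0991
K_W = (4C−1)/(4C−4) + 0.615/C = 35.396/32.396 + 0.0676 = 1.1602
τ₀ = 8FD/(πd³) = 8·2210·101.0/(π·11.1³) = 1.78568e+06/4296.5 = 415.61 MPa
τ_max = K·τ₀ = 1.1602 × 415.61 = 482.19 MPa

482 MPa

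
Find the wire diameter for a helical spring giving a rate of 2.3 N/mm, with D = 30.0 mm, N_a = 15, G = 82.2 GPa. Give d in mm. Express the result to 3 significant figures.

d = (8D³N_a·k / G)^(1/4) = (8·30.0³·15·2.3 / (82.2×10³))^0.25
  = (90.657)^0.25 = 3.0857 mm

3.09 mm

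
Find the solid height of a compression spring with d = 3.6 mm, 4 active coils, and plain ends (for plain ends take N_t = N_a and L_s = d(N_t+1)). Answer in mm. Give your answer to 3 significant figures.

18.0 mm

plain ends: N_t = N_a = 4
L_s = d·(N_t+1) = 3.6 × 5 = 18 mm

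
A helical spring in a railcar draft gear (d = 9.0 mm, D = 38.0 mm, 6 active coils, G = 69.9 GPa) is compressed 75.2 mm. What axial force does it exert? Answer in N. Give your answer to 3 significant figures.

k = Gd⁴/(8D³N_a) = (69.9×10³)(9.0⁴)/(8·38.0³·6) = 174.12 N/mm
F = k·δ = 174.12 × 75.2 = 13094 N

13100 N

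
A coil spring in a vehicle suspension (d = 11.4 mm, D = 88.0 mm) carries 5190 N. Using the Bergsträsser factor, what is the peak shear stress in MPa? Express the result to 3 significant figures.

926 MPa

Spring index C = D/d = 88.0/11.4 = 7.7193
K_B = (4C+2)/(4C−3) = 32.877/27.877 = 1.1794
τ₀ = 8FD/(πd³) = 8·5190·88.0/(π·11.4³) = 3.65376e+06/4654.4 = 785.01 MPa
τ_max = K·τ₀ = 1.1794 × 785.01 = 925.81 MPa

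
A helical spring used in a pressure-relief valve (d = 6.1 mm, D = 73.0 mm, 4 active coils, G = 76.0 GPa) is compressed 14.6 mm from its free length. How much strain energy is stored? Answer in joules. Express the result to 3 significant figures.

0.901 J

k = Gd⁴/(8D³N_a) = (76.0×10³)(6.1⁴)/(8·73.0³·4) = 8.4531 N/mm
U = ½kδ² = 0.5 × 8.4531 × 14.6² = 900.93 N·mm = 0.90093 J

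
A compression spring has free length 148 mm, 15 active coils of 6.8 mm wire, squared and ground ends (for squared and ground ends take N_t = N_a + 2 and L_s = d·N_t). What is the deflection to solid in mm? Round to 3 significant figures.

32.4 mm

N_t = 17; L_s = 6.8·17 = 115.6 mm
δ_solid = L₀ − L_s = 148 − 115.6 = 32.4 mm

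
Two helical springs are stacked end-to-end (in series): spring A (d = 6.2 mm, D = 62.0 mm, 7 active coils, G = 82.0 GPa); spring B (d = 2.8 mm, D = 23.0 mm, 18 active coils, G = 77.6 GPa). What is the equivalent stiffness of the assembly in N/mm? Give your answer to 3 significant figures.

k_A = Gd⁴/(8D³N_a) = (82.0×10³)(6.2⁴)/(8·62.0³·7) = 9.0786 N/mm
k_B = Gd⁴/(8D³N_a) = (77.6×10³)(2.8⁴)/(8·23.0³·18) = 2.7224 N/mm
Series: 1/k_eq = 1/9.0786 + 1/2.7224 = 0.47748; k_eq = 2.0943 N/mm

2.09 N/mm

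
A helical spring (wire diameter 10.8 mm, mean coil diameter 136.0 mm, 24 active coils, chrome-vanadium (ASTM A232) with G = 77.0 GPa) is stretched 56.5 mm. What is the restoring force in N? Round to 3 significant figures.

k = Gd⁴/(8D³N_a) = (77.0×10³)(10.8⁴)/(8·136.0³·24) = 2.169 N/mm
F = k·δ = 2.169 × 56.5 = 122.55 N

123 N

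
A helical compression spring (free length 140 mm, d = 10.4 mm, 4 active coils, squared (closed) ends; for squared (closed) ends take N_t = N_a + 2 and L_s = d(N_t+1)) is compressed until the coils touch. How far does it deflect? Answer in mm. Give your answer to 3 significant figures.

67.2 mm

N_t = 6; L_s = 10.4·7 = 72.8 mm
δ_solid = L₀ − L_s = 140 − 72.8 = 67.2 mm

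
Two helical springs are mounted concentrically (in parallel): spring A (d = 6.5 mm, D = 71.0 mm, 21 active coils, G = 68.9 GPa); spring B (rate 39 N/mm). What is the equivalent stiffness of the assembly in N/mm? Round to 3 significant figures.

k_A = Gd⁴/(8D³N_a) = (68.9×10³)(6.5⁴)/(8·71.0³·21) = 2.0454 N/mm
Parallel: k_eq = 2.0454 + 39 = 41.045 N/mm

41.0 N/mm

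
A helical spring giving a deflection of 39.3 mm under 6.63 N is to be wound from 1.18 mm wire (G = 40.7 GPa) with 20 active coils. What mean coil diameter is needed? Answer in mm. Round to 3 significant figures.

Required rate k = F/δ = 6.63/39.3 = 0.1687 N/mm
D = (Gd⁴/(8N_a·k))^(1/3) = (40.7×10³·1.18⁴/(8·20·0.1687))^(1/3)
  = (2923.35)^(1/3) = 14.2986 mm

14.3 mm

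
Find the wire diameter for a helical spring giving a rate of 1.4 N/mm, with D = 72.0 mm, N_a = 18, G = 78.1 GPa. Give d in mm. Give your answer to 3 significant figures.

5.57 mm

d = (8D³N_a·k / G)^(1/4) = (8·72.0³·18·1.4 / (78.1×10³))^0.25
  = (963.47)^0.25 = 5.5713 mm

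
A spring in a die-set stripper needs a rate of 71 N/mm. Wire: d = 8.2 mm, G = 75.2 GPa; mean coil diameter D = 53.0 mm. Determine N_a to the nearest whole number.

N_a = Gd⁴/(8D³k) = (75.2×10³ × 8.2⁴)/(8 × 53.0³ × 71)
    = 3.39996e+08 / 8.45621e+07 = 4.021 → 4 coils

4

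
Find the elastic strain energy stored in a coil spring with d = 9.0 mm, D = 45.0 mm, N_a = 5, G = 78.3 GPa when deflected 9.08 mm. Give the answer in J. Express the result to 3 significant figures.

k = Gd⁴/(8D³N_a) = (78.3×10³)(9.0⁴)/(8·45.0³·5) = 140.94 N/mm
U = ½kδ² = 0.5 × 140.94 × 9.08² = 5810 N·mm = 5.81 J

5.81 J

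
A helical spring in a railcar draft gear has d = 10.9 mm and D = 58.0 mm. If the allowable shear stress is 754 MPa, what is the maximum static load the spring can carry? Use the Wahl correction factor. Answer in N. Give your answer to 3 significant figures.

5130 N

C = D/d = 58.0/10.9 = 5.3211
K_W = (4C−1)/(4C−4) + 0.615/C = 20.284/17.284 + 0.1156 = 1.2891
τ_max = K·8FD/(πd³) → F_max = τ_allow·πd³/(8DK)
F_max = 754·π·10.9³/(8·58.0·1.2891) = 3.0676e+06/598.16 = 5128.4 N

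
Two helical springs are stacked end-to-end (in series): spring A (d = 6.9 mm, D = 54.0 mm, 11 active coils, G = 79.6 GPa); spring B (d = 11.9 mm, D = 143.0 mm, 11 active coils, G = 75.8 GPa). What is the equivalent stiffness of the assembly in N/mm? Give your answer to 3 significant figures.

4.06 N/mm

k_A = Gd⁴/(8D³N_a) = (79.6×10³)(6.9⁴)/(8·54.0³·11) = 13.021 N/mm
k_B = Gd⁴/(8D³N_a) = (75.8×10³)(11.9⁴)/(8·143.0³·11) = 5.907 N/mm
Series: 1/k_eq = 1/13.021 + 1/5.907 = 0.24609; k_eq = 4.0636 N/mm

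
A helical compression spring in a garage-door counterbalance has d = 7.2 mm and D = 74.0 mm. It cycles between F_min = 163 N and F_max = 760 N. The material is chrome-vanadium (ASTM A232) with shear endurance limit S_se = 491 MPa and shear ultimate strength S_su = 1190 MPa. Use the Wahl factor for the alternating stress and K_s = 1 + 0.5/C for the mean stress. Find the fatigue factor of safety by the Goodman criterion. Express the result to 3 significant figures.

1.80

C = D/d = 74.0/7.2 = 10.2778; K_W = (4C−1)/(4C−4)+0.615/C = 1.1407; K_s = 1+0.5/C = 1.0486
F_a = (F_max−F_min)/2 = 298.5 N; F_m = (F_max+F_min)/2 = 461.5 N
τ_a = K_W·8F_aD/(πd³) = 1.1407 × 150.7 = 171.9 MPa
τ_m = K_s·8F_mD/(πd³) = 1.0486 × 232.99 = 244.33 MPa
Goodman: 1/n_f = τ_a/S_se + τ_m/S_su = 171.9/491 + 244.33/1190 = 0.35011 + 0.20532 = 0.55542
n_f = 1/0.55542 = 1.8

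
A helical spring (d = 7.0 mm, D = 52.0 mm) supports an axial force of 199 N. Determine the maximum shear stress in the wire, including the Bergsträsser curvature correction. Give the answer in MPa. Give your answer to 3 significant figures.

Spring index C = D/d = 52.0/7.0 = 7.4286
K_B = (4C+2)/(4C−3) = 31.714/26.714 = 1.1872
τ₀ = 8FD/(πd³) = 8·199·52.0/(π·7.0³) = 82784/1077.6 = 76.825 MPa
τ_max = K·τ₀ = 1.1872 × 76.825 = 91.204 MPa

91.2 MPa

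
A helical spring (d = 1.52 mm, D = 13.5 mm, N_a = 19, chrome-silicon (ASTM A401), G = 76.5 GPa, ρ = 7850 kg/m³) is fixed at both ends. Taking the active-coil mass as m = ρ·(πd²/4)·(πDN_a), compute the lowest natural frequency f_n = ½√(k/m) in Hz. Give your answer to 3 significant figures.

154 Hz

k = Gd⁴/(8D³N_a) = (76.5×10³)(1.52⁴)/(8·13.5³·19) = 1.0919 N/mm = 1091.9 N/m
Wire length L = πDN_a = π·13.5·19 = 805.82 mm
m = ρ·(πd²/4)·L = 7850 × 1.8146×10⁻⁶ m² × 0.80582 m = 0.011478 kg
f_n = ½√(k/m) = 0.5·√(1091.9/0.011478) = 0.5·√(95128) = 154.21 Hz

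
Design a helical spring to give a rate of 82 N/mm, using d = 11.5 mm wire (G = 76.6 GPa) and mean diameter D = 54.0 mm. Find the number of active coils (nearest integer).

N_a = Gd⁴/(8D³k) = (76.6×10³ × 11.5⁴)/(8 × 54.0³ × 82)
    = 1.33974e+09 / 1.03296e+08 = 12.97 → 13 coils

13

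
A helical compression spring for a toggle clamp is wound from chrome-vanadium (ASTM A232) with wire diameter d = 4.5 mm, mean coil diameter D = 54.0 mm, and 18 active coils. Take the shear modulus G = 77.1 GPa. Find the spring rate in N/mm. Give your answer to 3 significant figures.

1.39 N/mm

k = Gd⁴/(8D³N_a) = (77.1×10³ × 4.5⁴) / (8 × 54.0³ × 18)
  = 3.16158e+07 / 2.26748e+07 = 1.3943 N/mm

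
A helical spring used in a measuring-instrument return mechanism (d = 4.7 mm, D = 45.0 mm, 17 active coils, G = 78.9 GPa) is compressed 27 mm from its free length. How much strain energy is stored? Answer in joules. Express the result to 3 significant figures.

1.13 J

k = Gd⁴/(8D³N_a) = (78.9×10³)(4.7⁴)/(8·45.0³·17) = 3.1066 N/mm
U = ½kδ² = 0.5 × 3.1066 × 27² = 1132.4 N·mm = 1.1324 J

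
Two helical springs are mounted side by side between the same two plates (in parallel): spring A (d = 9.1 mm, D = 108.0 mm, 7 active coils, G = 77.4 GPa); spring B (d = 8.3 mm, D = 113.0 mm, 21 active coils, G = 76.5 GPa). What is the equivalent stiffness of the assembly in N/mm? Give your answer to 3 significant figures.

k_A = Gd⁴/(8D³N_a) = (77.4×10³)(9.1⁴)/(8·108.0³·7) = 7.524 N/mm
k_B = Gd⁴/(8D³N_a) = (76.5×10³)(8.3⁴)/(8·113.0³·21) = 1.4977 N/mm
Parallel: k_eq = 7.524 + 1.4977 = 9.0217 N/mm

9.02 N/mm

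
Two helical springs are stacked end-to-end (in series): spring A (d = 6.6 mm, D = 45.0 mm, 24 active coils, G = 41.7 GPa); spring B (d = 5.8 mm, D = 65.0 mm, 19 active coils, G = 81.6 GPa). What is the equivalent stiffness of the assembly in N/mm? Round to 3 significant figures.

k_A = Gd⁴/(8D³N_a) = (41.7×10³)(6.6⁴)/(8·45.0³·24) = 4.5224 N/mm
k_B = Gd⁴/(8D³N_a) = (81.6×10³)(5.8⁴)/(8·65.0³·19) = 2.2122 N/mm
Series: 1/k_eq = 1/4.5224 + 1/2.2122 = 0.67316; k_eq = 1.4855 N/mm

1.49 N/mm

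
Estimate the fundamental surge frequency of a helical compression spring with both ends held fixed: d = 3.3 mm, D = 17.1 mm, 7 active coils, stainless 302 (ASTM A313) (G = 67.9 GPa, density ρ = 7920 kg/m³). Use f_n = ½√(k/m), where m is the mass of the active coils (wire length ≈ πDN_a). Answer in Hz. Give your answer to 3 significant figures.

k = Gd⁴/(8D³N_a) = (67.9×10³)(3.3⁴)/(8·17.1³·7) = 28.757 N/mm = 28757 N/m
Wire length L = πDN_a = π·17.1·7 = 376.05 mm
m = ρ·(πd²/4)·L = 7920 × 8.553×10⁻⁶ m² × 0.37605 m = 0.025473 kg
f_n = ½√(k/m) = 0.5·√(28757/0.025473) = 0.5·√(1.1289e+06) = 531.25 Hz

531 Hz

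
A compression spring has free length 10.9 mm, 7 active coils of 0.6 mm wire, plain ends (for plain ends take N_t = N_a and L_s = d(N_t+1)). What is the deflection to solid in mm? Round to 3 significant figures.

N_t = 7; L_s = 0.6·8 = 4.8 mm
δ_solid = L₀ − L_s = 10.9 − 4.8 = 6.1 mm

6.10 mm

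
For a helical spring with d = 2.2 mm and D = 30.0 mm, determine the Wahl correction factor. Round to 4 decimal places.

C = D/d = 30.0/2.2 = 13.6364
K_W = (4C−1)/(4C−4) + 0.615/C = 53.545/50.545 + 0.0451 = 1.1045

1.1045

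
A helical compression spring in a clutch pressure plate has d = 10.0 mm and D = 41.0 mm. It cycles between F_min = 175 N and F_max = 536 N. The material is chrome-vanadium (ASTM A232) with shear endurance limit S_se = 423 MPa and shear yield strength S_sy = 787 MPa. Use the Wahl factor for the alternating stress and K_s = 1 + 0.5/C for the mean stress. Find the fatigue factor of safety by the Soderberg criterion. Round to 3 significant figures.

C = D/d = 41.0/10.0 = 4.1000; K_W = (4C−1)/(4C−4)+0.615/C = 1.3919; K_s = 1+0.5/C = 1.1220
F_a = (F_max−F_min)/2 = 180.5 N; F_m = (F_max+F_min)/2 = 355.5 N
τ_a = K_W·8F_aD/(πd³) = 1.3919 × 18.845 = 26.231 MPa
τ_m = K_s·8F_mD/(πd³) = 1.1220 × 37.116 = 41.643 MPa
Soderberg: 1/n_f = τ_a/S_se + τ_m/S_sy = 26.231/423 + 41.643/787 = 0.06201 + 0.05291 = 0.11493
n_f = 1/0.11493 = 8.701

8.70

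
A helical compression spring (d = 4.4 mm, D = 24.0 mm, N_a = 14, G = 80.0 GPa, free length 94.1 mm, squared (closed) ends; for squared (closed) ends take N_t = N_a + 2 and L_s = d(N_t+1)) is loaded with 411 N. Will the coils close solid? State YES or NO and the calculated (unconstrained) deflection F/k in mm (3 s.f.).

k = Gd⁴/(8D³N_a) = (80.0×10³)(4.4⁴)/(8·24.0³·14) = 19.366 N/mm
N_t = 16; L_s = 4.4·17 = 74.8 mm; δ_solid = L₀ − L_s = 94.1 − 74.8 = 19.3 mm
δ = F/k = 411/19.366 = 21.222 mm
δ ≥ δ_solid → spring goes solid

YES, δ = 21.2 mm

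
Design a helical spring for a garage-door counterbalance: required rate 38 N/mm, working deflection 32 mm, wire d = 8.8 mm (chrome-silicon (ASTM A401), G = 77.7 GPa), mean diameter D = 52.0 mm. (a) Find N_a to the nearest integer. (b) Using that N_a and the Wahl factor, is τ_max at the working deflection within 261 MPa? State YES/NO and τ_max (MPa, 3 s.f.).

N_a = Gd⁴/(8D³k) = (77.7×10³)(8.8⁴)/(8·52.0³·38) = 10.9 → N_a = 11
Actual rate k = Gd⁴/(8D³·11) = 37.658 N/mm
Working load F = kδ = 37.658·32 = 1205.1 N
C = 52.0/8.8 = 5.9091; K_W = (4C−1)/(4C−4)+0.615/C = 1.2569
τ_max = K_W·8FD/(πd³) = 1.2569·234.16 = 294.3 MPa
τ_max > 261 MPa → exceeds allowable

(a) 11 coils; (b) NO, τ_max = 294 MPa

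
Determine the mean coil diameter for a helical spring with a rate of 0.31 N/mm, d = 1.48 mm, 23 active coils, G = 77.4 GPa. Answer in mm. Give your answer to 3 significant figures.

D = (Gd⁴/(8N_a·k))^(1/3) = (77.4×10³·1.48⁴/(8·23·0.31))^(1/3)
  = (6510.41)^(1/3) = 18.6725 mm

18.7 mm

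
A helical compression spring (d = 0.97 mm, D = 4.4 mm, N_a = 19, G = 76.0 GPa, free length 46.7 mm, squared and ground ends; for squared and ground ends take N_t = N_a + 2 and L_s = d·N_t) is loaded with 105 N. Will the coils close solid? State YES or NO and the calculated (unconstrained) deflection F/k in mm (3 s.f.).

k = Gd⁴/(8D³N_a) = (76.0×10³)(0.97⁴)/(8·4.4³·19) = 5.1964 N/mm
N_t = 21; L_s = 0.97·21 = 20.37 mm; δ_solid = L₀ − L_s = 46.7 − 20.37 = 26.33 mm
δ = F/k = 105/5.1964 = 20.206 mm
δ < δ_solid → spring does not go solid

NO, δ = 20.2 mm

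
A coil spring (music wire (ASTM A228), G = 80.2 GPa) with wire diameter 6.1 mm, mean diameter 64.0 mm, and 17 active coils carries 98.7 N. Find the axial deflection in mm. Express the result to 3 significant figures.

k = Gd⁴/(8D³N_a) = (80.2×10³)(6.1⁴)/(8·64.0³·17) = 3.1147 N/mm
δ = F/k = 98.7 / 3.1147 = 31.689 mm

31.7 mm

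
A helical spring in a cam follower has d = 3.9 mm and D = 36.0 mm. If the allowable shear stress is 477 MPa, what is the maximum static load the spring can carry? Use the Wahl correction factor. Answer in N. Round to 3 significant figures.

267 N

C = D/d = 36.0/3.9 = 9.2308
K_W = (4C−1)/(4C−4) + 0.615/C = 35.923/32.923 + 0.0666 = 1.1577
τ_max = K·8FD/(πd³) → F_max = τ_allow·πd³/(8DK)
F_max = 477·π·3.9³/(8·36.0·1.1577) = 88892/333.43 = 266.6 N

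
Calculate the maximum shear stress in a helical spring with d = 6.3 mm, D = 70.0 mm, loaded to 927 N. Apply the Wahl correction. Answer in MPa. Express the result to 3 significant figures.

746 MPa

Spring index C = D/d = 70.0/6.3 = 11.1111
K_W = (4C−1)/(4C−4) + 0.615/C = 43.444/40.444 + 0.0554 = 1.1295
τ₀ = 8FD/(πd³) = 8·927·70.0/(π·6.3³) = 519120/785.55 = 660.84 MPa
τ_max = K·τ₀ = 1.1295 × 660.84 = 746.44 MPa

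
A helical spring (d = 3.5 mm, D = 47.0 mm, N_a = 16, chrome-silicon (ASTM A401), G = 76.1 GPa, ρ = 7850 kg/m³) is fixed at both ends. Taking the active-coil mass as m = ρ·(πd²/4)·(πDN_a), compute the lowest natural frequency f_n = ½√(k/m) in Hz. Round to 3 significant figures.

34.7 Hz

k = Gd⁴/(8D³N_a) = (76.1×10³)(3.5⁴)/(8·47.0³·16) = 0.85932 N/mm = 859.32 N/m
Wire length L = πDN_a = π·47.0·16 = 2362.5 mm
m = ρ·(πd²/4)·L = 7850 × 9.6211×10⁻⁶ m² × 2.3625 m = 0.17843 kg
f_n = ½√(k/m) = 0.5·√(859.32/0.17843) = 0.5·√(4816) = 34.699 Hz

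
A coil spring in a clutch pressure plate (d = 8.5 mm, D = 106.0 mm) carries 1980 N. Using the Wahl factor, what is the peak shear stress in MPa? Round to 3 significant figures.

Spring index C = D/d = 106.0/8.5 = 12.4706
K_W = (4C−1)/(4C−4) + 0.615/C = 48.882/45.882 + 0.0493 = 1.1147
τ₀ = 8FD/(πd³) = 8·1980·106.0/(π·8.5³) = 1.67904e+06/1929.3 = 870.27 MPa
τ_max = K·τ₀ = 1.1147 × 870.27 = 970.09 MPa

970 MPa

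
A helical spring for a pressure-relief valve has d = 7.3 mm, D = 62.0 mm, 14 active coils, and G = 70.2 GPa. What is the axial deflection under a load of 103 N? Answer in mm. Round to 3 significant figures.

13.8 mm

k = Gd⁴/(8D³N_a) = (70.2×10³)(7.3⁴)/(8·62.0³·14) = 7.4685 N/mm
δ = F/k = 103 / 7.4685 = 13.791 mm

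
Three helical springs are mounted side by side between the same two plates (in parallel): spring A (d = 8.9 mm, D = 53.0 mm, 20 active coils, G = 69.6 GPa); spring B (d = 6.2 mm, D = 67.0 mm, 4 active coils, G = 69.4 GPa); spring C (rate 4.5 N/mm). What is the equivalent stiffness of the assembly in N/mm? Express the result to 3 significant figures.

k_A = Gd⁴/(8D³N_a) = (69.6×10³)(8.9⁴)/(8·53.0³·20) = 18.332 N/mm
k_B = Gd⁴/(8D³N_a) = (69.4×10³)(6.2⁴)/(8·67.0³·4) = 10.655 N/mm
Parallel: k_eq = 18.332 + 10.655 + 4.5 = 33.487 N/mm

33.5 N/mm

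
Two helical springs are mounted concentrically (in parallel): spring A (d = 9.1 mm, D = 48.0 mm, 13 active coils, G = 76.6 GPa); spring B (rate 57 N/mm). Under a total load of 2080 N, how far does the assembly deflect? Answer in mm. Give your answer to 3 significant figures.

20.3 mm

k_A = Gd⁴/(8D³N_a) = (76.6×10³)(9.1⁴)/(8·48.0³·13) = 45.671 N/mm
Parallel: k_eq = 45.671 + 57 = 102.67 N/mm
δ = F/k_eq = 2080/102.67 = 20.259 mm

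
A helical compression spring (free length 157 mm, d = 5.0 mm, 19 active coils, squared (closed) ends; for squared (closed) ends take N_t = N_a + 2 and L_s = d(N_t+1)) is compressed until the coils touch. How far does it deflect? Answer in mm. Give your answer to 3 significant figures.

47.0 mm

N_t = 21; L_s = 5.0·22 = 110 mm
δ_solid = L₀ − L_s = 157 − 110 = 47 mm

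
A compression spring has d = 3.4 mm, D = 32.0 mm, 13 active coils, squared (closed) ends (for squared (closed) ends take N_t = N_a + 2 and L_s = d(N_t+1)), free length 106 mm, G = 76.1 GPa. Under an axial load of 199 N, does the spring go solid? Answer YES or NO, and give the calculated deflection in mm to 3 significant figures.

YES, δ = 66.7 mm

k = Gd⁴/(8D³N_a) = (76.1×10³)(3.4⁴)/(8·32.0³·13) = 2.9841 N/mm
N_t = 15; L_s = 3.4·16 = 54.4 mm; δ_solid = L₀ − L_s = 106 − 54.4 = 51.6 mm
δ = F/k = 199/2.9841 = 66.686 mm
δ ≥ δ_solid → spring goes solid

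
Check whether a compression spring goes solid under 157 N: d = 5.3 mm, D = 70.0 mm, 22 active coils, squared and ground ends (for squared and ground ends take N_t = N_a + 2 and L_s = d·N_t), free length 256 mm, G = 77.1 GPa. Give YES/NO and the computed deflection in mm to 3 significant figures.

YES, δ = 156 mm

k = Gd⁴/(8D³N_a) = (77.1×10³)(5.3⁴)/(8·70.0³·22) = 1.0077 N/mm
N_t = 24; L_s = 5.3·24 = 127.2 mm; δ_solid = L₀ − L_s = 256 − 127.2 = 128.8 mm
δ = F/k = 157/1.0077 = 155.79 mm
δ ≥ δ_solid → spring goes solid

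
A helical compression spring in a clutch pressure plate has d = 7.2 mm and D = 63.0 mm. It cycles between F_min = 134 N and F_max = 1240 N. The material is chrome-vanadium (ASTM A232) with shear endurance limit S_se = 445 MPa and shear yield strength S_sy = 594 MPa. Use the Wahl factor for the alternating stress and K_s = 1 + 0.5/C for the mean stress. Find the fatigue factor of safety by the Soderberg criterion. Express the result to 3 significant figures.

0.870

C = D/d = 63.0/7.2 = 8.7500; K_W = (4C−1)/(4C−4)+0.615/C = 1.1671; K_s = 1+0.5/C = 1.0571
F_a = (F_max−F_min)/2 = 553 N; F_m = (F_max+F_min)/2 = 687 N
τ_a = K_W·8F_aD/(πd³) = 1.1671 × 237.69 = 277.4 MPa
τ_m = K_s·8F_mD/(πd³) = 1.0571 × 295.28 = 312.16 MPa
Soderberg: 1/n_f = τ_a/S_se + τ_m/S_sy = 277.4/445 + 312.16/594 = 0.62336 + 0.52552 = 1.1489
n_f = 1/1.1489 = 0.8704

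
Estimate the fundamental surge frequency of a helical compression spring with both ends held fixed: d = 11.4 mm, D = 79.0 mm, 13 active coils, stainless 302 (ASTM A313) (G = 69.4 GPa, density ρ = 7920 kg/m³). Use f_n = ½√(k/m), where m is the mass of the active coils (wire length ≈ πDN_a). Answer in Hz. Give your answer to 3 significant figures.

k = Gd⁴/(8D³N_a) = (69.4×10³)(11.4⁴)/(8·79.0³·13) = 22.859 N/mm = 22859 N/m
Wire length L = πDN_a = π·79.0·13 = 3226.4 mm
m = ρ·(πd²/4)·L = 7920 × 102.07×10⁻⁶ m² × 3.2264 m = 2.6082 kg
f_n = ½√(k/m) = 0.5·√(22859/2.6082) = 0.5·√(8764.3) = 46.809 Hz

46.8 Hz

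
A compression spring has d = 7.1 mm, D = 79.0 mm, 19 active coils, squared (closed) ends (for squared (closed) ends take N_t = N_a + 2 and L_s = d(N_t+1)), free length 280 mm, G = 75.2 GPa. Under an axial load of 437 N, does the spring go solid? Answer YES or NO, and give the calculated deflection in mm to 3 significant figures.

YES, δ = 171 mm

k = Gd⁴/(8D³N_a) = (75.2×10³)(7.1⁴)/(8·79.0³·19) = 2.5499 N/mm
N_t = 21; L_s = 7.1·22 = 156.2 mm; δ_solid = L₀ − L_s = 280 − 156.2 = 123.8 mm
δ = F/k = 437/2.5499 = 171.38 mm
δ ≥ δ_solid → spring goes solid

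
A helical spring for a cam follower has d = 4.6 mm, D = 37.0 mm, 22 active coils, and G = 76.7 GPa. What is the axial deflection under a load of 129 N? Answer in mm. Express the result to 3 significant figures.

k = Gd⁴/(8D³N_a) = (76.7×10³)(4.6⁴)/(8·37.0³·22) = 3.8522 N/mm
δ = F/k = 129 / 3.8522 = 33.487 mm

33.5 mm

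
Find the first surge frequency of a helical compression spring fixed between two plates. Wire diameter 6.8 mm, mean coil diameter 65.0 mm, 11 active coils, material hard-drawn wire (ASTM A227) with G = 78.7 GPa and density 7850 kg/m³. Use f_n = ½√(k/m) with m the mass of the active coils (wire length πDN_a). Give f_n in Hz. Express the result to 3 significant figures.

k = Gd⁴/(8D³N_a) = (78.7×10³)(6.8⁴)/(8·65.0³·11) = 6.9629 N/mm = 6962.9 N/m
Wire length L = πDN_a = π·65.0·11 = 2246.2 mm
m = ρ·(πd²/4)·L = 7850 × 36.317×10⁻⁶ m² × 2.2462 m = 0.64037 kg
f_n = ½√(k/m) = 0.5·√(6962.9/0.64037) = 0.5·√(10873) = 52.137 Hz

52.1 Hz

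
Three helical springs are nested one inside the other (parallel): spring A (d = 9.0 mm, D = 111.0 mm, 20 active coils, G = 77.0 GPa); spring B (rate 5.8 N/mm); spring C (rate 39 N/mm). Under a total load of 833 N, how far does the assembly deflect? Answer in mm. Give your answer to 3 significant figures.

k_A = Gd⁴/(8D³N_a) = (77.0×10³)(9.0⁴)/(8·111.0³·20) = 2.3087 N/mm
Parallel: k_eq = 2.3087 + 5.8 + 39 = 47.109 N/mm
δ = F/k_eq = 833/47.109 = 17.683 mm

17.7 mm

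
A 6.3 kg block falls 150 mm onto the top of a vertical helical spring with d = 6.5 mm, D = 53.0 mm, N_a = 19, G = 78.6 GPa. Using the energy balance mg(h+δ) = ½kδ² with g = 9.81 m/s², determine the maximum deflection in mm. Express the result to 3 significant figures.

65.6 mm

k = Gd⁴/(8D³N_a) = (78.6×10³)(6.5⁴)/(8·53.0³·19) = 6.2002 N/mm
W = mg = 6.3 × 9.81 = 61.803 N
½kδ² − Wδ − Wh = 0 → δ = (W + √(W² + 2kWh))/k
δ = (61.803 + √(3819.6 + 114957))/6.2002 = (61.803 + 344.64)/6.2002 = 65.553 mm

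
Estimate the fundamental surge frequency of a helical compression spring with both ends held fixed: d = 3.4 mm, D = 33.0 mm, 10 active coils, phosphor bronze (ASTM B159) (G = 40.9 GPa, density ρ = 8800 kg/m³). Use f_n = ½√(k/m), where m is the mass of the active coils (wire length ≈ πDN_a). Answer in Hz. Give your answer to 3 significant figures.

75.7 Hz

k = Gd⁴/(8D³N_a) = (40.9×10³)(3.4⁴)/(8·33.0³·10) = 1.9011 N/mm = 1901.1 N/m
Wire length L = πDN_a = π·33.0·10 = 1036.7 mm
m = ρ·(πd²/4)·L = 8800 × 9.0792×10⁻⁶ m² × 1.0367 m = 0.082831 kg
f_n = ½√(k/m) = 0.5·√(1901.1/0.082831) = 0.5·√(22952) = 75.749 Hz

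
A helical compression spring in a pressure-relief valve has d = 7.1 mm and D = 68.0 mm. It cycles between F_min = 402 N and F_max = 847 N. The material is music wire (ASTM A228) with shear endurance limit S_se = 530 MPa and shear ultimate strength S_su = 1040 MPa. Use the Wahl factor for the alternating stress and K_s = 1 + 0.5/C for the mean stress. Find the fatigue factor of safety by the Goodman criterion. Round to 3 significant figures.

C = D/d = 68.0/7.1 = 9.5775; K_W = (4C−1)/(4C−4)+0.615/C = 1.1517; K_s = 1+0.5/C = 1.0522
F_a = (F_max−F_min)/2 = 222.5 N; F_m = (F_max+F_min)/2 = 624.5 N
τ_a = K_W·8F_aD/(πd³) = 1.1517 × 107.65 = 123.97 MPa
τ_m = K_s·8F_mD/(πd³) = 1.0522 × 302.14 = 317.91 MPa
Goodman: 1/n_f = τ_a/S_se + τ_m/S_su = 123.97/530 + 317.91/1040 = 0.23391 + 0.30568 = 0.5396
n_f = 1/0.5396 = 1.853

1.85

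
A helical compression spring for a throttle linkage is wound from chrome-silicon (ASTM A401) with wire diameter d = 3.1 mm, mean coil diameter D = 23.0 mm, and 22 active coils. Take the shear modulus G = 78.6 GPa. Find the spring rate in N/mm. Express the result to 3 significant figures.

k = Gd⁴/(8D³N_a) = (78.6×10³ × 3.1⁴) / (8 × 23.0³ × 22)
  = 7.25888e+06 / 2.14139e+06 = 3.3898 N/mm

3.39 N/mm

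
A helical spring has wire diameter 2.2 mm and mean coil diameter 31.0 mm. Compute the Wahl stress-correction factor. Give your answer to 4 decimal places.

1.1009

C = D/d = 31.0/2.2 = 14.0909
K_W = (4C−1)/(4C−4) + 0.615/C = 55.364/52.364 + 0.0436 = 1.1009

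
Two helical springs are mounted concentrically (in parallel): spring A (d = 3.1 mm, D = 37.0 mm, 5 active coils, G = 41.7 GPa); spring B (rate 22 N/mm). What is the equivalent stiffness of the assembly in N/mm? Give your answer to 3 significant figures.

23.9 N/mm

k_A = Gd⁴/(8D³N_a) = (41.7×10³)(3.1⁴)/(8·37.0³·5) = 1.9007 N/mm
Parallel: k_eq = 1.9007 + 22 = 23.901 N/mm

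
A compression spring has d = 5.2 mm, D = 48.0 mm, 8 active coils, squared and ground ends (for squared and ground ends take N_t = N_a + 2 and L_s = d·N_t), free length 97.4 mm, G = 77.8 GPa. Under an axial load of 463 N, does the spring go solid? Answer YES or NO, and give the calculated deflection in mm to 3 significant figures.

YES, δ = 57.6 mm

k = Gd⁴/(8D³N_a) = (77.8×10³)(5.2⁴)/(8·48.0³·8) = 8.0369 N/mm
N_t = 10; L_s = 5.2·10 = 52 mm; δ_solid = L₀ − L_s = 97.4 − 52 = 45.4 mm
δ = F/k = 463/8.0369 = 57.609 mm
δ ≥ δ_solid → spring goes solid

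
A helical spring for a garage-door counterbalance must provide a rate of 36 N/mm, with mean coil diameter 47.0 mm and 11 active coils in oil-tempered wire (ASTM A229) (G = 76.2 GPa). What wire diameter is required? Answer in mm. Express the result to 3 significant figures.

8.11 mm

d = (8D³N_a·k / G)^(1/4) = (8·47.0³·11·36 / (76.2×10³))^0.25
  = (4316.4)^0.25 = 8.1055 mm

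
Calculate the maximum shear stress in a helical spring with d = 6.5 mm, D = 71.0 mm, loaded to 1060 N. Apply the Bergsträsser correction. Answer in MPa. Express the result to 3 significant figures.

784 MPa

Spring index C = D/d = 71.0/6.5 = 10.9231
K_B = (4C+2)/(4C−3) = 45.692/40.692 = 1.1229
τ₀ = 8FD/(πd³) = 8·1060·71.0/(π·6.5³) = 602080/862.76 = 697.85 MPa
τ_max = K·τ₀ = 1.1229 × 697.85 = 783.6 MPa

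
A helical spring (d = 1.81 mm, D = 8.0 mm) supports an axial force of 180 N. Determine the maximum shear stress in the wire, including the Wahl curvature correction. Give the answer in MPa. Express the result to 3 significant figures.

Spring index C = D/d = 8.0/1.81 = 4.4199
K_W = (4C−1)/(4C−4) + 0.615/C = 16.680/13.680 + 0.1391 = 1.3584
τ₀ = 8FD/(πd³) = 8·180·8.0/(π·1.81³) = 11520/18.629 = 618.4 MPa
τ_max = K·τ₀ = 1.3584 × 618.4 = 840.06 MPa

840 MPa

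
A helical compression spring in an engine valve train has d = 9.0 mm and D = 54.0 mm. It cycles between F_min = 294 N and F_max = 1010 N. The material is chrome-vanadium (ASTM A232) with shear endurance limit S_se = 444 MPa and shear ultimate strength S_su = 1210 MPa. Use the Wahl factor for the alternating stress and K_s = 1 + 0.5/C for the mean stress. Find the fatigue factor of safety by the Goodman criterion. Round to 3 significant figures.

3.33

C = D/d = 54.0/9.0 = 6.0000; K_W = (4C−1)/(4C−4)+0.615/C = 1.2525; K_s = 1+0.5/C = 1.0833
F_a = (F_max−F_min)/2 = 358 N; F_m = (F_max+F_min)/2 = 652 N
τ_a = K_W·8F_aD/(πd³) = 1.2525 × 67.529 = 84.58 MPa
τ_m = K_s·8F_mD/(πd³) = 1.0833 × 122.99 = 133.23 MPa
Goodman: 1/n_f = τ_a/S_se + τ_m/S_su = 84.58/444 + 133.23/1210 = 0.19050 + 0.11011 = 0.30061
n_f = 1/0.30061 = 3.327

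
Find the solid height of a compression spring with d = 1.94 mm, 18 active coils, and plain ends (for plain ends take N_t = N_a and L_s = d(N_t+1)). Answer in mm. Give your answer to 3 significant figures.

36.9 mm

plain ends: N_t = N_a = 18
L_s = d·(N_t+1) = 1.94 × 19 = 36.86 mm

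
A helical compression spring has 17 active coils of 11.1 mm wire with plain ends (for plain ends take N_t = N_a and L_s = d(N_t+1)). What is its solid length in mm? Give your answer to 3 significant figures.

plain ends: N_t = N_a = 17
L_s = d·(N_t+1) = 11.1 × 18 = 199.8 mm

200 mm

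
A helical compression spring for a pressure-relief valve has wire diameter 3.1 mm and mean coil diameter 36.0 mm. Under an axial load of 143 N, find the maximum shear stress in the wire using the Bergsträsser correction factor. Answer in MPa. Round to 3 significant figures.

Spring index C = D/d = 36.0/3.1 = 11.6129
K_B = (4C+2)/(4C−3) = 48.452/43.452 = 1.1151
τ₀ = 8FD/(πd³) = 8·143·36.0/(π·3.1³) = 41184/93.591 = 440.04 MPa
τ_max = K·τ₀ = 1.1151 × 440.04 = 490.68 MPa

491 MPa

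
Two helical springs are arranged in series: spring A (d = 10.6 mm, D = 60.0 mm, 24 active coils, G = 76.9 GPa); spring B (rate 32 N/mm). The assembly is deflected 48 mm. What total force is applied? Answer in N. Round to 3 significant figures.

649 N

k_A = Gd⁴/(8D³N_a) = (76.9×10³)(10.6⁴)/(8·60.0³·24) = 23.41 N/mm
Series: 1/k_eq = 1/23.41 + 1/32 = 0.073967; k_eq = 13.519 N/mm
F = k_eq·δ = 13.519·48 = 648.93 N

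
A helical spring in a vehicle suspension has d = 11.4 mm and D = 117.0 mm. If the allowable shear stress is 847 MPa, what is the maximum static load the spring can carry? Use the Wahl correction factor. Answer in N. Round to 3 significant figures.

C = D/d = 117.0/11.4 = 10.2632
K_W = (4C−1)/(4C−4) + 0.615/C = 40.053/37.053 + 0.0599 = 1.1409
τ_max = K·8FD/(πd³) → F_max = τ_allow·πd³/(8DK)
F_max = 847·π·11.4³/(8·117.0·1.1409) = 3.9423e+06/1067.9 = 3691.7 N

3690 N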